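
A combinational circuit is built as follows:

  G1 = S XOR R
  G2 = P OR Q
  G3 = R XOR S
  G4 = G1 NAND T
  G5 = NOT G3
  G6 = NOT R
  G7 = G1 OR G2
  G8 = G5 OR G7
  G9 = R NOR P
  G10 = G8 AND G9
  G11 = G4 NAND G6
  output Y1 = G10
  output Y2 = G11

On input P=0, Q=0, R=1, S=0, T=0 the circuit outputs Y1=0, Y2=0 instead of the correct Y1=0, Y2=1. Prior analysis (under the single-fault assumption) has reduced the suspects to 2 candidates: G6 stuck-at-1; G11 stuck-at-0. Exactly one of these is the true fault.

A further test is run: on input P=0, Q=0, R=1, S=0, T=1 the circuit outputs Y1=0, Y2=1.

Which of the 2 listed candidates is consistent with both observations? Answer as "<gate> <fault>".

G6 stuck-at-1

Evaluate each candidate on input P=0, Q=0, R=1, S=0, T=1:
  G6 stuck-at-1: G1=1, G2=0, G3=1, G4=0, G5=0, G6=1 [stuck-at-1], G7=1, G8=1, G9=0, G10=0, G11=1 → Y1=0, Y2=1 — matches
  G11 stuck-at-0: G1=1, G2=0, G3=1, G4=0, G5=0, G6=0, G7=1, G8=1, G9=0, G10=0, G11=0 [stuck-at-0] → Y1=0, Y2=0 — eliminated
Only G6 stuck-at-1 reproduces the observed Y1=0, Y2=1.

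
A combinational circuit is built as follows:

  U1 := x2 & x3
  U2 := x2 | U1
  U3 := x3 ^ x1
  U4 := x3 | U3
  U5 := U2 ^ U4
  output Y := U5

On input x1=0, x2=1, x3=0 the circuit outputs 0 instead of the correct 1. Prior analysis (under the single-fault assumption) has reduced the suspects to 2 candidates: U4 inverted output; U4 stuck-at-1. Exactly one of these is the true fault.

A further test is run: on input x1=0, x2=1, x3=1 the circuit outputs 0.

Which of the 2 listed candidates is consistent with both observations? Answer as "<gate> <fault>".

U4 stuck-at-1

Evaluate each candidate on input x1=0, x2=1, x3=1:
  U4 inverted output: U1=1, U2=1, U3=1, U4=0 [inverted output], U5=1 → 1 — eliminated
  U4 stuck-at-1: U1=1, U2=1, U3=1, U4=1 [stuck-at-1], U5=0 → 0 — matches
Only U4 stuck-at-1 reproduces the observed 0.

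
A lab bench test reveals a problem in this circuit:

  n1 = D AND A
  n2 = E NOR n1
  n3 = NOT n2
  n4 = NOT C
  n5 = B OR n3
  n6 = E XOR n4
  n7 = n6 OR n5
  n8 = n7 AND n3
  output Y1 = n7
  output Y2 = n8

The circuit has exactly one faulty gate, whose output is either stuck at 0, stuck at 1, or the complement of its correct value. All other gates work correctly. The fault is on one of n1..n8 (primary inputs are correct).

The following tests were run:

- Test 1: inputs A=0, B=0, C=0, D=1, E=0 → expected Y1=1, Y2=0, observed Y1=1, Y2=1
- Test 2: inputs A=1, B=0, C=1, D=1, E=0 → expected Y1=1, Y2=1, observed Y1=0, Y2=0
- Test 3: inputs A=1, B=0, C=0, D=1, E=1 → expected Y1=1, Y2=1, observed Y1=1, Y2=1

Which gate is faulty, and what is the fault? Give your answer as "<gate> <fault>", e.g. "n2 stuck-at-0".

n1 inverted output

Fault-free values for test 1 (A=0, B=0, C=0, D=1, E=0): n1=0, n2=1, n3=0, n4=1, n5=0, n6=1, n7=1, n8=0, giving Y1=1, Y2=0. Observed Y1=1, Y2=1.
Test 1: faults giving observed Y1=1, Y2=1 are {n1 stuck-at-1, n1 inverted output, n2 stuck-at-0, n2 inverted output, n3 stuck-at-1, n3 inverted output, n8 stuck-at-1, n8 inverted output}.
Test 2 (A=1, B=0, C=1, D=1, E=0): fault-free n1=1, n2=0, n3=1, n4=0, n5=1, n6=0, n7=1, n8=1 → Y1=1, Y2=1; observed Y1=0, Y2=0. Eliminates n1 stuck-at-1, n2 stuck-at-0, n3 stuck-at-1, n8 stuck-at-1, n8 inverted output.
Test 3 (A=1, B=0, C=0, D=1, E=1): fault-free n1=1, n2=0, n3=1, n4=1, n5=1, n6=0, n7=1, n8=1 → Y1=1, Y2=1; observed Y1=1, Y2=1. Eliminates n2 inverted output, n3 inverted output.
Only n1 inverted output is consistent with every test.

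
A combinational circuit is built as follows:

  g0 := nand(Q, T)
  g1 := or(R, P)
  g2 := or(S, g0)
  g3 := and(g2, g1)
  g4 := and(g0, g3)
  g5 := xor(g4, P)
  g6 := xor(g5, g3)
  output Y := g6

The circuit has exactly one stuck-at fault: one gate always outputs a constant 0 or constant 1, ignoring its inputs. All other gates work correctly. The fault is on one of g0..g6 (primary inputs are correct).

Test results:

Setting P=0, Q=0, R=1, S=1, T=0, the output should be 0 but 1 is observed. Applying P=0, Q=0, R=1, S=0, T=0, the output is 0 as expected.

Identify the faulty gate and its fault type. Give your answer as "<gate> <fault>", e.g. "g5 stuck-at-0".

g0 stuck-at-0

Fault-free values for test 1 (P=0, Q=0, R=1, S=1, T=0): g0=1, g1=1, g2=1, g3=1, g4=1, g5=1, g6=0, giving Y=0. Observed 1.
Test 1: faults giving observed 1 are {g0 stuck-at-0, g4 stuck-at-0, g5 stuck-at-0, g6 stuck-at-1}.
Test 2 (P=0, Q=0, R=1, S=0, T=0): fault-free g0=1, g1=1, g2=1, g3=1, g4=1, g5=1, g6=0 → 0; observed 0. Eliminates g4 stuck-at-0, g5 stuck-at-0, g6 stuck-at-1.
Only g0 stuck-at-0 is consistent with every test.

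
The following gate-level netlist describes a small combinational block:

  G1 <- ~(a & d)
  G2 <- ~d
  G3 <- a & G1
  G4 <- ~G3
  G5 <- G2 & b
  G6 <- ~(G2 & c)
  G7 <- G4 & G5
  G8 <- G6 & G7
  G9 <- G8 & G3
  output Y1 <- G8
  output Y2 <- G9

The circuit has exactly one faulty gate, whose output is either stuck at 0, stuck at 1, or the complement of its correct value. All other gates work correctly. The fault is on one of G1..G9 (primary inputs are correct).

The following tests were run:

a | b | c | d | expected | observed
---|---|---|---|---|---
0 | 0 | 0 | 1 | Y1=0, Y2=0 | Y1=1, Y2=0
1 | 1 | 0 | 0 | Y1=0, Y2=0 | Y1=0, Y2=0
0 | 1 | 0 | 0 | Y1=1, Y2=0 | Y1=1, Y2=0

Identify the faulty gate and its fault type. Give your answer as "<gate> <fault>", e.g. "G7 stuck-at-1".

G5 stuck-at-1

Fault-free values for test 1 (a=0, b=0, c=0, d=1): G1=1, G2=0, G3=0, G4=1, G5=0, G6=1, G7=0, G8=0, G9=0, giving Y1=0, Y2=0. Observed Y1=1, Y2=0.
Test 1: faults giving observed Y1=1, Y2=0 are {G5 stuck-at-1, G5 inverted output, G7 stuck-at-1, G7 inverted output, G8 stuck-at-1, G8 inverted output}.
Test 2 (a=1, b=1, c=0, d=0): fault-free G1=1, G2=1, G3=1, G4=0, G5=1, G6=1, G7=0, G8=0, G9=0 → Y1=0, Y2=0; observed Y1=0, Y2=0. Eliminates G7 stuck-at-1, G7 inverted output, G8 stuck-at-1, G8 inverted output.
Test 3 (a=0, b=1, c=0, d=0): fault-free G1=1, G2=1, G3=0, G4=1, G5=1, G6=1, G7=1, G8=1, G9=0 → Y1=1, Y2=0; observed Y1=1, Y2=0. Eliminates G5 inverted output.
Only G5 stuck-at-1 is consistent with every test.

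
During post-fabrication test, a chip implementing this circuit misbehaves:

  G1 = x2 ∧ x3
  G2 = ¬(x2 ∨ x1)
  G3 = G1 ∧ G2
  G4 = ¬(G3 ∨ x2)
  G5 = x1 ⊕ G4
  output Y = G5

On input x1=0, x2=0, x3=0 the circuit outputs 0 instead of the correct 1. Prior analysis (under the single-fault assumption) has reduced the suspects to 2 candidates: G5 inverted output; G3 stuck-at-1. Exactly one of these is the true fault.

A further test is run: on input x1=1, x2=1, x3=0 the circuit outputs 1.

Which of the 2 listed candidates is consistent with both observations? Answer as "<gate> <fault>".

Evaluate each candidate on input x1=1, x2=1, x3=0:
  G5 inverted output: G1=0, G2=0, G3=0, G4=0, G5=0 [inverted output] → 0 — eliminated
  G3 stuck-at-1: G1=0, G2=0, G3=1 [stuck-at-1], G4=0, G5=1 → 1 — matches
Only G3 stuck-at-1 reproduces the observed 1.

G3 stuck-at-1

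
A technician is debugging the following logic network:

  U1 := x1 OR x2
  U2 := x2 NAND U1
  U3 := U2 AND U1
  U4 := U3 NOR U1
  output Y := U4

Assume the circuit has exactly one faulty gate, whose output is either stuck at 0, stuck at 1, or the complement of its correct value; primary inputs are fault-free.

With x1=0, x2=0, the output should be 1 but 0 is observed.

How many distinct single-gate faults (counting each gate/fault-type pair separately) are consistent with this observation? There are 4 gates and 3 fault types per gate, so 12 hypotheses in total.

6

Fault-free: U1=0, U2=1, U3=0, U4=1 → 1. Observed 0.
  U1 stuck-at-0: output 1 ✗
  U1 stuck-at-1: output 0 ✓
  U1 inverted output: output 0 ✓
  U2 stuck-at-0: output 1 ✗
  U2 stuck-at-1: output 1 ✗
  U2 inverted output: output 1 ✗
  U3 stuck-at-0: output 1 ✗
  U3 stuck-at-1: output 0 ✓
  U3 inverted output: output 0 ✓
  U4 stuck-at-0: output 0 ✓
  U4 stuck-at-1: output 1 ✗
  U4 inverted output: output 0 ✓
Consistent faults: {U1 stuck-at-1, U1 inverted output, U3 stuck-at-1, U3 inverted output, U4 stuck-at-0, U4 inverted output} — 6 in all.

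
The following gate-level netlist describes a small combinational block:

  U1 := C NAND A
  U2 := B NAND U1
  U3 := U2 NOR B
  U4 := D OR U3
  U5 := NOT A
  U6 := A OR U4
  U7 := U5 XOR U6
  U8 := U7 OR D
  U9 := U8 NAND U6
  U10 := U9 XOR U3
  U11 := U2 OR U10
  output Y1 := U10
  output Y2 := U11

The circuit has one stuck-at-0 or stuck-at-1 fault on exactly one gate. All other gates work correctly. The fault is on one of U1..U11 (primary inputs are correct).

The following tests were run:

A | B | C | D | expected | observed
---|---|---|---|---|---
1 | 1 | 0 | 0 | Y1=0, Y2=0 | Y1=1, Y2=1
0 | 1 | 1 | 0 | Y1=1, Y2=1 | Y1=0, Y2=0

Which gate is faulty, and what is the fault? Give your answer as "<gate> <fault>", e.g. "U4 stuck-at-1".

U3 stuck-at-1

Fault-free values for test 1 (A=1, B=1, C=0, D=0): U1=1, U2=0, U3=0, U4=0, U5=0, U6=1, U7=1, U8=1, U9=0, U10=0, U11=0, giving Y1=0, Y2=0. Observed Y1=1, Y2=1.
Test 1: faults giving observed Y1=1, Y2=1 are {U3 stuck-at-1, U5 stuck-at-1, U6 stuck-at-0, U7 stuck-at-0, U8 stuck-at-0, U9 stuck-at-1, U10 stuck-at-1}.
Test 2 (A=0, B=1, C=1, D=0): fault-free U1=1, U2=0, U3=0, U4=0, U5=1, U6=0, U7=1, U8=1, U9=1, U10=1, U11=1 → Y1=1, Y2=1; observed Y1=0, Y2=0. Eliminates U5 stuck-at-1, U6 stuck-at-0, U7 stuck-at-0, U8 stuck-at-0, U9 stuck-at-1, U10 stuck-at-1.
Only U3 stuck-at-1 is consistent with every test.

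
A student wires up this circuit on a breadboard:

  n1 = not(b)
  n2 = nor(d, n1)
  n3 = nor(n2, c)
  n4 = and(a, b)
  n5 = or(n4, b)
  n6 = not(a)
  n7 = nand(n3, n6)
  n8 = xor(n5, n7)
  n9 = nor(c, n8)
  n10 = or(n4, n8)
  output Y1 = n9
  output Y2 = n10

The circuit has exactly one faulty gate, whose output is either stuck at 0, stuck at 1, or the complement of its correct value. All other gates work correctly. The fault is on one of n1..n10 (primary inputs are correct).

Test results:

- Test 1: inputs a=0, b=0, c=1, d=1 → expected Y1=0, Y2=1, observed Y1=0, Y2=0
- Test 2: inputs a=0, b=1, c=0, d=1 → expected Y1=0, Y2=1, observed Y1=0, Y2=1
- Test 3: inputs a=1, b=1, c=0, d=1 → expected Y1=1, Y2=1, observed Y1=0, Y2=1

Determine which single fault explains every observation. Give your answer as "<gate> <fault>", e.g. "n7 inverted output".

Fault-free values for test 1 (a=0, b=0, c=1, d=1): n1=1, n2=0, n3=0, n4=0, n5=0, n6=1, n7=1, n8=1, n9=0, n10=1, giving Y1=0, Y2=1. Observed Y1=0, Y2=0.
Test 1: faults giving observed Y1=0, Y2=0 are {n3 stuck-at-1, n3 inverted output, n5 stuck-at-1, n5 inverted output, n7 stuck-at-0, n7 inverted output, n8 stuck-at-0, n8 inverted output, n10 stuck-at-0, n10 inverted output}.
Test 2 (a=0, b=1, c=0, d=1): fault-free n1=0, n2=0, n3=1, n4=0, n5=1, n6=1, n7=0, n8=1, n9=0, n10=1 → Y1=0, Y2=1; observed Y1=0, Y2=1. Eliminates n3 inverted output, n5 inverted output, n7 inverted output, n8 stuck-at-0, n8 inverted output, n10 stuck-at-0, n10 inverted output.
Test 3 (a=1, b=1, c=0, d=1): fault-free n1=0, n2=0, n3=1, n4=1, n5=1, n6=0, n7=1, n8=0, n9=1, n10=1 → Y1=1, Y2=1; observed Y1=0, Y2=1. Eliminates n3 stuck-at-1, n5 stuck-at-1.
Only n7 stuck-at-0 is consistent with every test.

n7 stuck-at-0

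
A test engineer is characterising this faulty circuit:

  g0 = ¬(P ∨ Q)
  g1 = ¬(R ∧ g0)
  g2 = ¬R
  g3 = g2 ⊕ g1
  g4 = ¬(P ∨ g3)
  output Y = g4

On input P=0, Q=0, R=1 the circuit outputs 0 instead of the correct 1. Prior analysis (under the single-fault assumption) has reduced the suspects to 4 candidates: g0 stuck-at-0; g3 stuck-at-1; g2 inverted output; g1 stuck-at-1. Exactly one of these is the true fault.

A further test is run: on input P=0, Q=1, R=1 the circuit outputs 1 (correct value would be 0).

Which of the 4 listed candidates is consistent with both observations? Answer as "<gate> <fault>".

Evaluate each candidate on input P=0, Q=1, R=1:
  g0 stuck-at-0: g0=0 [stuck-at-0], g1=1, g2=0, g3=1, g4=0 → 0 — eliminated
  g3 stuck-at-1: g0=0, g1=1, g2=0, g3=1 [stuck-at-1], g4=0 → 0 — eliminated
  g2 inverted output: g0=0, g1=1, g2=1 [inverted output], g3=0, g4=1 → 1 — matches
  g1 stuck-at-1: g0=0, g1=1 [stuck-at-1], g2=0, g3=1, g4=0 → 0 — eliminated
Only g2 inverted output reproduces the observed 1.

g2 inverted output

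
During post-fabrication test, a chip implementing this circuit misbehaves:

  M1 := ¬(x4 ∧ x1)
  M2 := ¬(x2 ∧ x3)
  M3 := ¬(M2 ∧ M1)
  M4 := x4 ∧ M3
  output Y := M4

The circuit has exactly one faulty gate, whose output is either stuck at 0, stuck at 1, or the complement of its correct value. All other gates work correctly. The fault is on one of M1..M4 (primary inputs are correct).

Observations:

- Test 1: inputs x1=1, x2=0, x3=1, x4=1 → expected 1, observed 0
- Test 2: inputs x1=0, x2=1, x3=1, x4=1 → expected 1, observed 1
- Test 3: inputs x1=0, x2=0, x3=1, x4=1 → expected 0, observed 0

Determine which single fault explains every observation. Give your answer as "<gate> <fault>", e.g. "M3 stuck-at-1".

Fault-free values for test 1 (x1=1, x2=0, x3=1, x4=1): M1=0, M2=1, M3=1, M4=1, giving Y=1. Observed 0.
Test 1: faults giving observed 0 are {M1 stuck-at-1, M1 inverted output, M3 stuck-at-0, M3 inverted output, M4 stuck-at-0, M4 inverted output}.
Test 2 (x1=0, x2=1, x3=1, x4=1): fault-free M1=1, M2=0, M3=1, M4=1 → 1; observed 1. Eliminates M3 stuck-at-0, M3 inverted output, M4 stuck-at-0, M4 inverted output.
Test 3 (x1=0, x2=0, x3=1, x4=1): fault-free M1=1, M2=1, M3=0, M4=0 → 0; observed 0. Eliminates M1 inverted output.
Only M1 stuck-at-1 is consistent with every test.

M1 stuck-at-1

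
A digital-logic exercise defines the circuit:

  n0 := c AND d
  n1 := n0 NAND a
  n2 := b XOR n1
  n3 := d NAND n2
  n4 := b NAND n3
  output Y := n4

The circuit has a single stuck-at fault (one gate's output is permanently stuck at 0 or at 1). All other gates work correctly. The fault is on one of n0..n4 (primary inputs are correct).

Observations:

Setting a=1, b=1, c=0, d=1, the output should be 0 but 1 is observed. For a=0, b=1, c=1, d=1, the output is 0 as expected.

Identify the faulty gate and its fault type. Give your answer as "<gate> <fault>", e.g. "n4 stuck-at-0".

Fault-free values for test 1 (a=1, b=1, c=0, d=1): n0=0, n1=1, n2=0, n3=1, n4=0, giving Y=0. Observed 1.
Test 1: faults giving observed 1 are {n0 stuck-at-1, n1 stuck-at-0, n2 stuck-at-1, n3 stuck-at-0, n4 stuck-at-1}.
Test 2 (a=0, b=1, c=1, d=1): fault-free n0=1, n1=1, n2=0, n3=1, n4=0 → 0; observed 0. Eliminates n1 stuck-at-0, n2 stuck-at-1, n3 stuck-at-0, n4 stuck-at-1.
Only n0 stuck-at-1 is consistent with every test.

n0 stuck-at-1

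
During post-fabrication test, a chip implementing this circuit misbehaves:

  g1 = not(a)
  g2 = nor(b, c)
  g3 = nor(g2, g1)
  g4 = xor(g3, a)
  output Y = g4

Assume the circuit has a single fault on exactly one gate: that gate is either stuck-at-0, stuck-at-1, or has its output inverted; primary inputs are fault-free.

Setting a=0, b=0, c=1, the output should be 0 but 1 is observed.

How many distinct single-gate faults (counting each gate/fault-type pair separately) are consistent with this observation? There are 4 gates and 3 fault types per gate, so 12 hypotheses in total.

Fault-free: g1=1, g2=0, g3=0, g4=0 → 0. Observed 1.
  g1 stuck-at-0: output 1 ✓
  g1 stuck-at-1: output 0 ✗
  g1 inverted output: output 1 ✓
  g2 stuck-at-0: output 0 ✗
  g2 stuck-at-1: output 0 ✗
  g2 inverted output: output 0 ✗
  g3 stuck-at-0: output 0 ✗
  g3 stuck-at-1: output 1 ✓
  g3 inverted output: output 1 ✓
  g4 stuck-at-0: output 0 ✗
  g4 stuck-at-1: output 1 ✓
  g4 inverted output: output 1 ✓
Consistent faults: {g1 stuck-at-0, g1 inverted output, g3 stuck-at-1, g3 inverted output, g4 stuck-at-1, g4 inverted output} — 6 in all.

6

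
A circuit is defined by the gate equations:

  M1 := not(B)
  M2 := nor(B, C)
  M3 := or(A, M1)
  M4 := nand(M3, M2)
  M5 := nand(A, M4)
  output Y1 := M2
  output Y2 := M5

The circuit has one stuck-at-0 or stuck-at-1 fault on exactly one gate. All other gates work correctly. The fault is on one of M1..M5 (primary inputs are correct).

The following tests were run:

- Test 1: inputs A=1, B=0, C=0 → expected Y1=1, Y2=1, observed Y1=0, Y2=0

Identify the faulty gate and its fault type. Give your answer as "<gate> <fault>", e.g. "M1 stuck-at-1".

M2 stuck-at-0

Fault-free values for test 1 (A=1, B=0, C=0): M1=1, M2=1, M3=1, M4=0, M5=1, giving Y1=1, Y2=1. Observed Y1=0, Y2=0.
Test 1: faults giving observed Y1=0, Y2=0 are {M2 stuck-at-0}.
Only M2 stuck-at-0 is consistent with every test.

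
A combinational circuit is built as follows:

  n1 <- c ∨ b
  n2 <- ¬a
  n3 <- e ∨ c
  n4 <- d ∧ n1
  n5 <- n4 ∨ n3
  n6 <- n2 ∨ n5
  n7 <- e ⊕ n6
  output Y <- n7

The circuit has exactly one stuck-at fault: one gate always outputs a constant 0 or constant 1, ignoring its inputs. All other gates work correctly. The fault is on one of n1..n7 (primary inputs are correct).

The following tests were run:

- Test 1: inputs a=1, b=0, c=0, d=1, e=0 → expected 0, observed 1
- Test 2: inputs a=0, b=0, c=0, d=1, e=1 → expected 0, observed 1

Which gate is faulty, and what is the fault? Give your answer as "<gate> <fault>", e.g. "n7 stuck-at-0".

Fault-free values for test 1 (a=1, b=0, c=0, d=1, e=0): n1=0, n2=0, n3=0, n4=0, n5=0, n6=0, n7=0, giving Y=0. Observed 1.
Test 1: faults giving observed 1 are {n1 stuck-at-1, n2 stuck-at-1, n3 stuck-at-1, n4 stuck-at-1, n5 stuck-at-1, n6 stuck-at-1, n7 stuck-at-1}.
Test 2 (a=0, b=0, c=0, d=1, e=1): fault-free n1=0, n2=1, n3=1, n4=0, n5=1, n6=1, n7=0 → 0; observed 1. Eliminates n1 stuck-at-1, n2 stuck-at-1, n3 stuck-at-1, n4 stuck-at-1, n5 stuck-at-1, n6 stuck-at-1.
Only n7 stuck-at-1 is consistent with every test.

n7 stuck-at-1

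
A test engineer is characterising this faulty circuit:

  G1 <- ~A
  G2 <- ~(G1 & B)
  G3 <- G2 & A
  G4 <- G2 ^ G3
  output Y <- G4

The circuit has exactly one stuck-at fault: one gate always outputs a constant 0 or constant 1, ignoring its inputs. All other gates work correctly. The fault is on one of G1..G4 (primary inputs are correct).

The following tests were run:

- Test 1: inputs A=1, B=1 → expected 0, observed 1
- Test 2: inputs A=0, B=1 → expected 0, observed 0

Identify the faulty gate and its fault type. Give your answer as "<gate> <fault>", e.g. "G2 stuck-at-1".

G3 stuck-at-0

Fault-free values for test 1 (A=1, B=1): G1=0, G2=1, G3=1, G4=0, giving Y=0. Observed 1.
Test 1: faults giving observed 1 are {G3 stuck-at-0, G4 stuck-at-1}.
Test 2 (A=0, B=1): fault-free G1=1, G2=0, G3=0, G4=0 → 0; observed 0. Eliminates G4 stuck-at-1.
Only G3 stuck-at-0 is consistent with every test.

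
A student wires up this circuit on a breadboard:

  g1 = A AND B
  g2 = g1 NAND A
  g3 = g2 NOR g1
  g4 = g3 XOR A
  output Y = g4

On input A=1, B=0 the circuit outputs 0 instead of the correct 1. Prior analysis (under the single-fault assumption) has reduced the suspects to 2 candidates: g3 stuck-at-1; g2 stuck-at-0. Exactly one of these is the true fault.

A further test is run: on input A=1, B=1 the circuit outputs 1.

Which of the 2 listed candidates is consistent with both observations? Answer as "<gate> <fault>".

Evaluate each candidate on input A=1, B=1:
  g3 stuck-at-1: g1=1, g2=0, g3=1 [stuck-at-1], g4=0 → 0 — eliminated
  g2 stuck-at-0: g1=1, g2=0 [stuck-at-0], g3=0, g4=1 → 1 — matches
Only g2 stuck-at-0 reproduces the observed 1.

g2 stuck-at-0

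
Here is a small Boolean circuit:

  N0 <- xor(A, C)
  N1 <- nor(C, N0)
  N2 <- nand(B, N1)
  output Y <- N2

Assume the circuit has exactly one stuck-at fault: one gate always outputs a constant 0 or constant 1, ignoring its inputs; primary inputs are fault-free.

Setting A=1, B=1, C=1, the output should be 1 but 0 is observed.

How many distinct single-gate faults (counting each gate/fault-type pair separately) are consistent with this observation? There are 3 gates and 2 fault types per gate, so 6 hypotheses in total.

2

Fault-free: N0=0, N1=0, N2=1 → 1. Observed 0.
  N0 stuck-at-0: output 1 ✗
  N0 stuck-at-1: output 1 ✗
  N1 stuck-at-0: output 1 ✗
  N1 stuck-at-1: output 0 ✓
  N2 stuck-at-0: output 0 ✓
  N2 stuck-at-1: output 1 ✗
Consistent faults: {N1 stuck-at-1, N2 stuck-at-0} — 2 in all.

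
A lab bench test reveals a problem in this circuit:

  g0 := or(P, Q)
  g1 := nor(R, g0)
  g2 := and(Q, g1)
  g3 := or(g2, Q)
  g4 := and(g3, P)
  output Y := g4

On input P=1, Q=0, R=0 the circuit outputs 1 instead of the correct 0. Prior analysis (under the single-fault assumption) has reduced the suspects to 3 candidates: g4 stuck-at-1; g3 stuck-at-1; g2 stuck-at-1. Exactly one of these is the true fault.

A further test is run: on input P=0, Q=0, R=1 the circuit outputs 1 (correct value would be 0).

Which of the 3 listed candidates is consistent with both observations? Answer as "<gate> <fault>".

Evaluate each candidate on input P=0, Q=0, R=1:
  g4 stuck-at-1: g0=0, g1=0, g2=0, g3=0, g4=1 [stuck-at-1] → 1 — matches
  g3 stuck-at-1: g0=0, g1=0, g2=0, g3=1 [stuck-at-1], g4=0 → 0 — eliminated
  g2 stuck-at-1: g0=0, g1=0, g2=1 [stuck-at-1], g3=1, g4=0 → 0 — eliminated
Only g4 stuck-at-1 reproduces the observed 1.

g4 stuck-at-1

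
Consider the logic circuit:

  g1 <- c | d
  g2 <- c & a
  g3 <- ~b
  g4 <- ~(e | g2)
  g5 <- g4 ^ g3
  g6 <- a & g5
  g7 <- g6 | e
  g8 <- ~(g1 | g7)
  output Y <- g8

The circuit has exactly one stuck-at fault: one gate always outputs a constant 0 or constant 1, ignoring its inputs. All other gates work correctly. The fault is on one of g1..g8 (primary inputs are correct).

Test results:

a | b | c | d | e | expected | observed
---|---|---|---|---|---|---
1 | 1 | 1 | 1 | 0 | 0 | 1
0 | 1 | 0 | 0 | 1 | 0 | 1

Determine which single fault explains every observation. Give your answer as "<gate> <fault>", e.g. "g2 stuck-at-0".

g8 stuck-at-1

Fault-free values for test 1 (a=1, b=1, c=1, d=1, e=0): g1=1, g2=1, g3=0, g4=0, g5=0, g6=0, g7=0, g8=0, giving Y=0. Observed 1.
Test 1: faults giving observed 1 are {g1 stuck-at-0, g8 stuck-at-1}.
Test 2 (a=0, b=1, c=0, d=0, e=1): fault-free g1=0, g2=0, g3=0, g4=0, g5=0, g6=0, g7=1, g8=0 → 0; observed 1. Eliminates g1 stuck-at-0.
Only g8 stuck-at-1 is consistent with every test.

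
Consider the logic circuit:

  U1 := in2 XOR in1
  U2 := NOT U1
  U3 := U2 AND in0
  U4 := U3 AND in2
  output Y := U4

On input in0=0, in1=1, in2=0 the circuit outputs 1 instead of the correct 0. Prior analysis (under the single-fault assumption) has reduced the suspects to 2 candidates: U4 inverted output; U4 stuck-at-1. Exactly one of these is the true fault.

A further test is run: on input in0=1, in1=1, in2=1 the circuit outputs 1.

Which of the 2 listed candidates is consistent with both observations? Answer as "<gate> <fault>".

Evaluate each candidate on input in0=1, in1=1, in2=1:
  U4 inverted output: U1=0, U2=1, U3=1, U4=0 [inverted output] → 0 — eliminated
  U4 stuck-at-1: U1=0, U2=1, U3=1, U4=1 [stuck-at-1] → 1 — matches
Only U4 stuck-at-1 reproduces the observed 1.

U4 stuck-at-1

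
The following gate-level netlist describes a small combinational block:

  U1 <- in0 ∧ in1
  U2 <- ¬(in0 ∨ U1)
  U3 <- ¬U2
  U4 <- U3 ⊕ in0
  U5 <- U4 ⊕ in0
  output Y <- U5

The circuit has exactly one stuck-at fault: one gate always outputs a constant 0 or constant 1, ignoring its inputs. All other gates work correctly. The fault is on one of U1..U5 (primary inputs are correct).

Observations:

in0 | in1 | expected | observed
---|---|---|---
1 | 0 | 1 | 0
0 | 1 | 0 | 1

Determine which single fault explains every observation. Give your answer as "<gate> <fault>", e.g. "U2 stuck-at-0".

U4 stuck-at-1

Fault-free values for test 1 (in0=1, in1=0): U1=0, U2=0, U3=1, U4=0, U5=1, giving Y=1. Observed 0.
Test 1: faults giving observed 0 are {U2 stuck-at-1, U3 stuck-at-0, U4 stuck-at-1, U5 stuck-at-0}.
Test 2 (in0=0, in1=1): fault-free U1=0, U2=1, U3=0, U4=0, U5=0 → 0; observed 1. Eliminates U2 stuck-at-1, U3 stuck-at-0, U5 stuck-at-0.
Only U4 stuck-at-1 is consistent with every test.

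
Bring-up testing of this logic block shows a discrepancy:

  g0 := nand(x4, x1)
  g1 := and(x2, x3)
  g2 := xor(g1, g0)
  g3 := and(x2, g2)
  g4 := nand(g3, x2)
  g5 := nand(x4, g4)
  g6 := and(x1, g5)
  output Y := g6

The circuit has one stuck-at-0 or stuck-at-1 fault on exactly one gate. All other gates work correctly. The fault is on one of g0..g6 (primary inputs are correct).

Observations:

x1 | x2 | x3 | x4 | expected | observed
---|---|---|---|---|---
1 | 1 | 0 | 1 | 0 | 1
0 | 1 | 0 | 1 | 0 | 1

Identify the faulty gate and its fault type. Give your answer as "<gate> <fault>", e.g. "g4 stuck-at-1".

g6 stuck-at-1

Fault-free values for test 1 (x1=1, x2=1, x3=0, x4=1): g0=0, g1=0, g2=0, g3=0, g4=1, g5=0, g6=0, giving Y=0. Observed 1.
Test 1: faults giving observed 1 are {g0 stuck-at-1, g1 stuck-at-1, g2 stuck-at-1, g3 stuck-at-1, g4 stuck-at-0, g5 stuck-at-1, g6 stuck-at-1}.
Test 2 (x1=0, x2=1, x3=0, x4=1): fault-free g0=1, g1=0, g2=1, g3=1, g4=0, g5=1, g6=0 → 0; observed 1. Eliminates g0 stuck-at-1, g1 stuck-at-1, g2 stuck-at-1, g3 stuck-at-1, g4 stuck-at-0, g5 stuck-at-1.
Only g6 stuck-at-1 is consistent with every test.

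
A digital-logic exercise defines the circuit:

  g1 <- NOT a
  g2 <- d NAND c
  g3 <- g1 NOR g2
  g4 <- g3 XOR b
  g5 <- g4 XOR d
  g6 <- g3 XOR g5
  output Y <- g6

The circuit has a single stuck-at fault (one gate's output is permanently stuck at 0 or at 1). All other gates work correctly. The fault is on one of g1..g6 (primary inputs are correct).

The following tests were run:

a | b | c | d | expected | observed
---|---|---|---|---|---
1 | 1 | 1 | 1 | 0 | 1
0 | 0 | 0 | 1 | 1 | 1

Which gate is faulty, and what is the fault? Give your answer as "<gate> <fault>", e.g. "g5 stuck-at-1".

g6 stuck-at-1

Fault-free values for test 1 (a=1, b=1, c=1, d=1): g1=0, g2=0, g3=1, g4=0, g5=1, g6=0, giving Y=0. Observed 1.
Test 1: faults giving observed 1 are {g4 stuck-at-1, g5 stuck-at-0, g6 stuck-at-1}.
Test 2 (a=0, b=0, c=0, d=1): fault-free g1=1, g2=1, g3=0, g4=0, g5=1, g6=1 → 1; observed 1. Eliminates g4 stuck-at-1, g5 stuck-at-0.
Only g6 stuck-at-1 is consistent with every test.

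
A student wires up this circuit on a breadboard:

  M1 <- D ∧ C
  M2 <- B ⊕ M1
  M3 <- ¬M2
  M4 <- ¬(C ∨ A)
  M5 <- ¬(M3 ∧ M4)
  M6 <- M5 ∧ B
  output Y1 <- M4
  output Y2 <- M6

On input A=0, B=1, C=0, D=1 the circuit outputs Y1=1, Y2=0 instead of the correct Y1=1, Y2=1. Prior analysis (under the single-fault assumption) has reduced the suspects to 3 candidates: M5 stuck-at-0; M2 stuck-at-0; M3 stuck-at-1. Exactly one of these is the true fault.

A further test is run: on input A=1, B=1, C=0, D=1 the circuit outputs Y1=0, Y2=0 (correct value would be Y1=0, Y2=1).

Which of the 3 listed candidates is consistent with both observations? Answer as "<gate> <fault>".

M5 stuck-at-0

Evaluate each candidate on input A=1, B=1, C=0, D=1:
  M5 stuck-at-0: M1=0, M2=1, M3=0, M4=0, M5=0 [stuck-at-0], M6=0 → Y1=0, Y2=0 — matches
  M2 stuck-at-0: M1=0, M2=0 [stuck-at-0], M3=1, M4=0, M5=1, M6=1 → Y1=0, Y2=1 — eliminated
  M3 stuck-at-1: M1=0, M2=1, M3=1 [stuck-at-1], M4=0, M5=1, M6=1 → Y1=0, Y2=1 — eliminated
Only M5 stuck-at-0 reproduces the observed Y1=0, Y2=0.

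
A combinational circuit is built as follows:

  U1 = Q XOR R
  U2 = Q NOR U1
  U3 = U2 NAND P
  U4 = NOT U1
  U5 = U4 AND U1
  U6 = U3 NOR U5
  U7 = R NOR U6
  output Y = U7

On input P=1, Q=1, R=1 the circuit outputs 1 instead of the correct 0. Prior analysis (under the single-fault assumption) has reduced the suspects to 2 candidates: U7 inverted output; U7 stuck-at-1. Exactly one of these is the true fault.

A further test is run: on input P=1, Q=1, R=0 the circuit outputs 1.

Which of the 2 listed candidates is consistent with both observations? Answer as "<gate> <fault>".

Evaluate each candidate on input P=1, Q=1, R=0:
  U7 inverted output: U1=1, U2=0, U3=1, U4=0, U5=0, U6=0, U7=0 [inverted output] → 0 — eliminated
  U7 stuck-at-1: U1=1, U2=0, U3=1, U4=0, U5=0, U6=0, U7=1 [stuck-at-1] → 1 — matches
Only U7 stuck-at-1 reproduces the observed 1.

U7 stuck-at-1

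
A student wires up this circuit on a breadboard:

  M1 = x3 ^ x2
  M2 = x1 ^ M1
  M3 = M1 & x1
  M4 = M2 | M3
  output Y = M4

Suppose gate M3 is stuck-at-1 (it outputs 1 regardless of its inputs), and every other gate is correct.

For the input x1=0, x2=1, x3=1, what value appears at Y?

1

Propagate with M3 forced: M1=0, M2=0, M3=1 [stuck-at-1], M4=1.
So Y = 1. (Without the fault it would be 0.)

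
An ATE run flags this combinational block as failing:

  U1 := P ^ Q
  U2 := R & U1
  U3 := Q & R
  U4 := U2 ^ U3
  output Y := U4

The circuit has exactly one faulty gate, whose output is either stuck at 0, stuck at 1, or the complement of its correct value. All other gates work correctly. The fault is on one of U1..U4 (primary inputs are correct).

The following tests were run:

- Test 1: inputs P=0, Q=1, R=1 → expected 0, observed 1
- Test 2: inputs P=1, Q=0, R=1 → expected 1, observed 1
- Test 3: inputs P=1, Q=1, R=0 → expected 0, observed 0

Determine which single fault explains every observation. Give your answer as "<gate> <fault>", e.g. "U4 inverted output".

U3 stuck-at-0

Fault-free values for test 1 (P=0, Q=1, R=1): U1=1, U2=1, U3=1, U4=0, giving Y=0. Observed 1.
Test 1: faults giving observed 1 are {U1 stuck-at-0, U1 inverted output, U2 stuck-at-0, U2 inverted output, U3 stuck-at-0, U3 inverted output, U4 stuck-at-1, U4 inverted output}.
Test 2 (P=1, Q=0, R=1): fault-free U1=1, U2=1, U3=0, U4=1 → 1; observed 1. Eliminates U1 stuck-at-0, U1 inverted output, U2 stuck-at-0, U2 inverted output, U3 inverted output, U4 inverted output.
Test 3 (P=1, Q=1, R=0): fault-free U1=0, U2=0, U3=0, U4=0 → 0; observed 0. Eliminates U4 stuck-at-1.
Only U3 stuck-at-0 is consistent with every test.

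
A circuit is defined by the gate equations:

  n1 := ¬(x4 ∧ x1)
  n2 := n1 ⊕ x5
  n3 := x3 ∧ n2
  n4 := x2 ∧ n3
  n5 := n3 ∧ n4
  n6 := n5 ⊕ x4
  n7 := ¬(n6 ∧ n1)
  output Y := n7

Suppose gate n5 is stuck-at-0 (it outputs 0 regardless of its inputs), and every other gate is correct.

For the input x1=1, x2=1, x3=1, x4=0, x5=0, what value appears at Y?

Propagate with n5 forced: n1=1, n2=1, n3=1, n4=1, n5=0 [stuck-at-0], n6=0, n7=1.
So Y = 1. (Without the fault it would be 0.)

1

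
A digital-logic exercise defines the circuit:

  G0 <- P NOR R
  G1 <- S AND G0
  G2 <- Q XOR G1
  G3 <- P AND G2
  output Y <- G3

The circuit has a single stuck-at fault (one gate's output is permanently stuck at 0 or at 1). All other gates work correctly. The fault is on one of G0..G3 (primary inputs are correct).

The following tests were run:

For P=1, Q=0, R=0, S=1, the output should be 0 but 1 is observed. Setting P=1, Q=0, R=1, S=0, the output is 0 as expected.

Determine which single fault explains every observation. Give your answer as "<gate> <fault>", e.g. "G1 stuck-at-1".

G0 stuck-at-1

Fault-free values for test 1 (P=1, Q=0, R=0, S=1): G0=0, G1=0, G2=0, G3=0, giving Y=0. Observed 1.
Test 1: faults giving observed 1 are {G0 stuck-at-1, G1 stuck-at-1, G2 stuck-at-1, G3 stuck-at-1}.
Test 2 (P=1, Q=0, R=1, S=0): fault-free G0=0, G1=0, G2=0, G3=0 → 0; observed 0. Eliminates G1 stuck-at-1, G2 stuck-at-1, G3 stuck-at-1.
Only G0 stuck-at-1 is consistent with every test.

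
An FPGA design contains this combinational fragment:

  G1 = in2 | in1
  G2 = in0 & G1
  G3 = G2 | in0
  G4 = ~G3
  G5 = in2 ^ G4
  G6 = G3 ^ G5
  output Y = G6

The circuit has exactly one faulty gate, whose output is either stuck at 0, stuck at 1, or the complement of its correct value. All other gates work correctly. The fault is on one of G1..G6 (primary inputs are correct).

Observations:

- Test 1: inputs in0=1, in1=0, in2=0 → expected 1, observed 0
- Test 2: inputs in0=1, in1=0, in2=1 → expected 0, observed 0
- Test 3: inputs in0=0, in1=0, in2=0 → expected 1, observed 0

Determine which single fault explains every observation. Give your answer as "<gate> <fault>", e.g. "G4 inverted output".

G6 stuck-at-0

Fault-free values for test 1 (in0=1, in1=0, in2=0): G1=0, G2=0, G3=1, G4=0, G5=0, G6=1, giving Y=1. Observed 0.
Test 1: faults giving observed 0 are {G4 stuck-at-1, G4 inverted output, G5 stuck-at-1, G5 inverted output, G6 stuck-at-0, G6 inverted output}.
Test 2 (in0=1, in1=0, in2=1): fault-free G1=1, G2=1, G3=1, G4=0, G5=1, G6=0 → 0; observed 0. Eliminates G4 stuck-at-1, G4 inverted output, G5 inverted output, G6 inverted output.
Test 3 (in0=0, in1=0, in2=0): fault-free G1=0, G2=0, G3=0, G4=1, G5=1, G6=1 → 1; observed 0. Eliminates G5 stuck-at-1.
Only G6 stuck-at-0 is consistent with every test.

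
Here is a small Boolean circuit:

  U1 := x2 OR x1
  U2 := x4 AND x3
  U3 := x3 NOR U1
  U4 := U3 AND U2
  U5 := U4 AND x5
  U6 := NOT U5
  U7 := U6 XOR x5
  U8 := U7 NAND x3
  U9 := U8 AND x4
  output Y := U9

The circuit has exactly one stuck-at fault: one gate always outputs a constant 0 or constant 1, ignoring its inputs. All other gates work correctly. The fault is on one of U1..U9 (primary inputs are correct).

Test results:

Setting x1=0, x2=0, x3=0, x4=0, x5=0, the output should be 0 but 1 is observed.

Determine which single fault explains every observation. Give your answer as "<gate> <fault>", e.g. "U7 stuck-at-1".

U9 stuck-at-1

Fault-free values for test 1 (x1=0, x2=0, x3=0, x4=0, x5=0): U1=0, U2=0, U3=1, U4=0, U5=0, U6=1, U7=1, U8=1, U9=0, giving Y=0. Observed 1.
Test 1: faults giving observed 1 are {U9 stuck-at-1}.
Only U9 stuck-at-1 is consistent with every test.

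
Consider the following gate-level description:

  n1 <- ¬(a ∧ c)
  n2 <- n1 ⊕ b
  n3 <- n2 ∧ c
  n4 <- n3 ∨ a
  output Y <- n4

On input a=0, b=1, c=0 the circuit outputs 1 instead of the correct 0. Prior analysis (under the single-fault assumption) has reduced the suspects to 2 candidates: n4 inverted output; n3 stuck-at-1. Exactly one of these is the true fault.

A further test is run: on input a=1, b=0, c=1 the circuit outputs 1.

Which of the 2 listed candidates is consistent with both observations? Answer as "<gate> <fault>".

n3 stuck-at-1

Evaluate each candidate on input a=1, b=0, c=1:
  n4 inverted output: n1=0, n2=0, n3=0, n4=0 [inverted output] → 0 — eliminated
  n3 stuck-at-1: n1=0, n2=0, n3=1 [stuck-at-1], n4=1 → 1 — matches
Only n3 stuck-at-1 reproduces the observed 1.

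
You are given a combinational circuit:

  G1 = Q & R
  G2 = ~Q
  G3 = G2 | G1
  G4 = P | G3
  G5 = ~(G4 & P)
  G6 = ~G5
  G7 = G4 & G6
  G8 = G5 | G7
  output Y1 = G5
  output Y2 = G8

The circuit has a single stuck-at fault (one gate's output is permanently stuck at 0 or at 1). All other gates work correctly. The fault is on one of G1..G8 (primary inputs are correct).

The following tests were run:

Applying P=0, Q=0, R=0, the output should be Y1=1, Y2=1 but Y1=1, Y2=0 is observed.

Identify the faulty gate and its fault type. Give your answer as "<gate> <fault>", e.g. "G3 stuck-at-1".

G8 stuck-at-0

Fault-free values for test 1 (P=0, Q=0, R=0): G1=0, G2=1, G3=1, G4=1, G5=1, G6=0, G7=0, G8=1, giving Y1=1, Y2=1. Observed Y1=1, Y2=0.
Test 1: faults giving observed Y1=1, Y2=0 are {G8 stuck-at-0}.
Only G8 stuck-at-0 is consistent with every test.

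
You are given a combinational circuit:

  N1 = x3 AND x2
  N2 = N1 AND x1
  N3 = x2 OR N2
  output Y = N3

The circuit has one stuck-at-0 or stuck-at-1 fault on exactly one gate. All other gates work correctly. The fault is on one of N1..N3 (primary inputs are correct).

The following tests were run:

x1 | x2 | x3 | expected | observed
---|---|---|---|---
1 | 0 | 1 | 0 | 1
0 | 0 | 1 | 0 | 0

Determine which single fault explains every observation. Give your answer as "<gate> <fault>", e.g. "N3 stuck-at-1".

Fault-free values for test 1 (x1=1, x2=0, x3=1): N1=0, N2=0, N3=0, giving Y=0. Observed 1.
Test 1: faults giving observed 1 are {N1 stuck-at-1, N2 stuck-at-1, N3 stuck-at-1}.
Test 2 (x1=0, x2=0, x3=1): fault-free N1=0, N2=0, N3=0 → 0; observed 0. Eliminates N2 stuck-at-1, N3 stuck-at-1.
Only N1 stuck-at-1 is consistent with every test.

N1 stuck-at-1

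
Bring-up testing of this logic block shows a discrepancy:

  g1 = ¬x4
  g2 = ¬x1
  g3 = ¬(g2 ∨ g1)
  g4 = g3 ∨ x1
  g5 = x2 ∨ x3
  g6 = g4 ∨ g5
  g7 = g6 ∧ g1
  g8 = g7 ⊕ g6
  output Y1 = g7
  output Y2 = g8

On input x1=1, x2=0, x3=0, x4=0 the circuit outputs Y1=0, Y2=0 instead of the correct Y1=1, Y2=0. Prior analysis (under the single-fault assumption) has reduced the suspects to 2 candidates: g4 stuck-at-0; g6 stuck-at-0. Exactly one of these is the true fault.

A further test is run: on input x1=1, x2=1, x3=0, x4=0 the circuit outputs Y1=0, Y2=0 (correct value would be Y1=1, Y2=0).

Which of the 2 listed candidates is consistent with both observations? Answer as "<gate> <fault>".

Evaluate each candidate on input x1=1, x2=1, x3=0, x4=0:
  g4 stuck-at-0: g1=1, g2=0, g3=0, g4=0 [stuck-at-0], g5=1, g6=1, g7=1, g8=0 → Y1=1, Y2=0 — eliminated
  g6 stuck-at-0: g1=1, g2=0, g3=0, g4=1, g5=1, g6=0 [stuck-at-0], g7=0, g8=0 → Y1=0, Y2=0 — matches
Only g6 stuck-at-0 reproduces the observed Y1=0, Y2=0.

g6 stuck-at-0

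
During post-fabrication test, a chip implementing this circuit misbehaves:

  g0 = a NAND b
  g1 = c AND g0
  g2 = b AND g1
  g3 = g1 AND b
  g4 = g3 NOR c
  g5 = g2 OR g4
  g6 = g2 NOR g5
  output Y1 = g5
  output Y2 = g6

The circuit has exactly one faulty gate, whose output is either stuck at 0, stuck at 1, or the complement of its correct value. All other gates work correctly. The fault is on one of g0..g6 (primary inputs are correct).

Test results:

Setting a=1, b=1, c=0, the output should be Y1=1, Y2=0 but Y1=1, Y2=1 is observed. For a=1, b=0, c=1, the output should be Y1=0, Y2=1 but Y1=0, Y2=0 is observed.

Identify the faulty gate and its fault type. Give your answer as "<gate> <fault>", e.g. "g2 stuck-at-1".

Fault-free values for test 1 (a=1, b=1, c=0): g0=0, g1=0, g2=0, g3=0, g4=1, g5=1, g6=0, giving Y1=1, Y2=0. Observed Y1=1, Y2=1.
Test 1: faults giving observed Y1=1, Y2=1 are {g6 stuck-at-1, g6 inverted output}.
Test 2 (a=1, b=0, c=1): fault-free g0=1, g1=1, g2=0, g3=0, g4=0, g5=0, g6=1 → Y1=0, Y2=1; observed Y1=0, Y2=0. Eliminates g6 stuck-at-1.
Only g6 inverted output is consistent with every test.

g6 inverted output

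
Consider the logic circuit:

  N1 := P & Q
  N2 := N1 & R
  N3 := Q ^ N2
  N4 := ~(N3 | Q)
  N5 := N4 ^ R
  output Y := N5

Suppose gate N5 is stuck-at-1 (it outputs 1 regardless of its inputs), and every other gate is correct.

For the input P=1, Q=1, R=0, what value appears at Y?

1

Propagate with N5 forced: N1=1, N2=0, N3=1, N4=0, N5=1 [stuck-at-1].
So Y = 1. (Without the fault it would be 0.)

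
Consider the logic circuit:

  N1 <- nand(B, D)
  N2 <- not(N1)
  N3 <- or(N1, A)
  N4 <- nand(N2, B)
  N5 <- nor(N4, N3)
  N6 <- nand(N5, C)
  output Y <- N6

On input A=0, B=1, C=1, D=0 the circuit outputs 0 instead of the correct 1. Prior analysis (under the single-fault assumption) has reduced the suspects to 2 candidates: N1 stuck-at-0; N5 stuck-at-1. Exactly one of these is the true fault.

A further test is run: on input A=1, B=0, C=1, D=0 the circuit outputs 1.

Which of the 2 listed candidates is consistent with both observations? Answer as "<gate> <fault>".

Evaluate each candidate on input A=1, B=0, C=1, D=0:
  N1 stuck-at-0: N1=0 [stuck-at-0], N2=1, N3=1, N4=1, N5=0, N6=1 → 1 — matches
  N5 stuck-at-1: N1=1, N2=0, N3=1, N4=1, N5=1 [stuck-at-1], N6=0 → 0 — eliminated
Only N1 stuck-at-0 reproduces the observed 1.

N1 stuck-at-0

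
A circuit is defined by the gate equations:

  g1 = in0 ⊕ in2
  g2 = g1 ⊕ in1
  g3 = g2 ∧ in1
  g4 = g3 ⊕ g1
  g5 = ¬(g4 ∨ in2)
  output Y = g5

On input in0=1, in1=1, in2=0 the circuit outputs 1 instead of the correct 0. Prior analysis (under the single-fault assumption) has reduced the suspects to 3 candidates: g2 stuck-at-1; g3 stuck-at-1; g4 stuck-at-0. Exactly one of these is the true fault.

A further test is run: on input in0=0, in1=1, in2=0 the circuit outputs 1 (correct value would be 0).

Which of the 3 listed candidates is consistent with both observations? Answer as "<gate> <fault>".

g4 stuck-at-0

Evaluate each candidate on input in0=0, in1=1, in2=0:
  g2 stuck-at-1: g1=0, g2=1 [stuck-at-1], g3=1, g4=1, g5=0 → 0 — eliminated
  g3 stuck-at-1: g1=0, g2=1, g3=1 [stuck-at-1], g4=1, g5=0 → 0 — eliminated
  g4 stuck-at-0: g1=0, g2=1, g3=1, g4=0 [stuck-at-0], g5=1 → 1 — matches
Only g4 stuck-at-0 reproduces the observed 1.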